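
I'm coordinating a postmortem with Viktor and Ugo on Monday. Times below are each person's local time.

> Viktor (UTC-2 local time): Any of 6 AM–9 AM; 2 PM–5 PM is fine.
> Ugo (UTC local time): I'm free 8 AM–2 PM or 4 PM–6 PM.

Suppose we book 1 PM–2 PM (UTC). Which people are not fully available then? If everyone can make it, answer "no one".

Viktor

Viktor in UTC: 08:00-11:00, 16:00-19:00 (add 2h to convert from UTC-2).
Ugo in UTC: 08:00-14:00, 16:00-18:00.
Viktor: not fully free for 13:00-14:00. Ugo: free for 13:00-14:00.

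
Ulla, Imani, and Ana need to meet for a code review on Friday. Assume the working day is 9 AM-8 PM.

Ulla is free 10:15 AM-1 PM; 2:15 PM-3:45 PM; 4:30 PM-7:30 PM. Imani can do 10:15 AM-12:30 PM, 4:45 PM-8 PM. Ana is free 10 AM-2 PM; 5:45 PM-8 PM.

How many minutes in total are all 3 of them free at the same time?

240

Ulla ∩ Imani: 10:15-12:30, 16:45-19:30.
Ulla ∩ Imani ∩ Ana: 10:15-12:30, 17:45-19:30.
Summing the common windows: 135 + 105 = 240 minutes.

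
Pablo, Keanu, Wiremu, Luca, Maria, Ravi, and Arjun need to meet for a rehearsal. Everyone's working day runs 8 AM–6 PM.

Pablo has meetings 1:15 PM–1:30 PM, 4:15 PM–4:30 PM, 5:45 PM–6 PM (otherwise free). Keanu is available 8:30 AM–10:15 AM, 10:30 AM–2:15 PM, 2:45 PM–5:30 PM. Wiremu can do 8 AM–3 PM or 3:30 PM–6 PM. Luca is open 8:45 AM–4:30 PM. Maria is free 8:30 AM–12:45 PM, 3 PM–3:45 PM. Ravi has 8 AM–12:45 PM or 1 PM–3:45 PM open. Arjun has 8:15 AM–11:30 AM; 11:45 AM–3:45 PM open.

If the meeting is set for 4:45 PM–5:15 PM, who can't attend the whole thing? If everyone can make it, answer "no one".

Arjun, Luca, Maria, Ravi

Pablo free: 08:00-13:15, 13:30-16:15, 16:30-17:45 (invert busy blocks within the working day).
Keanu free: 08:30-10:15, 10:30-14:15, 14:45-17:30.
Wiremu free: 08:00-15:00, 15:30-18:00.
Luca free: 08:45-16:30.
Maria free: 08:30-12:45, 15:00-15:45.
Ravi free: 08:00-12:45, 13:00-15:45.
Arjun free: 08:15-11:30, 11:45-15:45.
Pablo: free for 16:45-17:15. Keanu: free for 16:45-17:15. Wiremu: free for 16:45-17:15. Luca: not fully free for 16:45-17:15. Maria: not fully free for 16:45-17:15. Ravi: not fully free for 16:45-17:15. Arjun: not fully free for 16:45-17:15.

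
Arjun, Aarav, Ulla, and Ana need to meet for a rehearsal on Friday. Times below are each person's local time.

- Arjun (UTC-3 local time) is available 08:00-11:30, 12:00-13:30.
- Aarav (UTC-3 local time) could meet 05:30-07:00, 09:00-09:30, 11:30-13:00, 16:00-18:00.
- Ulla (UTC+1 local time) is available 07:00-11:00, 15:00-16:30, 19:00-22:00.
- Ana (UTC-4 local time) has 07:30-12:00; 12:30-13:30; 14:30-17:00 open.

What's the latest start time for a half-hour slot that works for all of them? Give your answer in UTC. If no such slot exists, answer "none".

Arjun in UTC: 11:00-14:30, 15:00-16:30 (add 3h to convert from UTC-3).
Aarav in UTC: 08:30-10:00, 12:00-12:30, 14:30-16:00, 19:00-21:00 (add 3h to convert from UTC-3).
Ulla in UTC: 06:00-10:00, 14:00-15:30, 18:00-21:00 (subtract 1h to convert from UTC+1).
Ana in UTC: 11:30-16:00, 16:30-17:30, 18:30-21:00 (add 4h to convert from UTC-4).
Arjun ∩ Aarav: 12:00-12:30, 15:00-16:00.
Arjun ∩ Aarav ∩ Ulla: 15:00-15:30.
Arjun ∩ Aarav ∩ Ulla ∩ Ana: 15:00-15:30.
The last common window of at least 30 minutes is 15:00-15:30; a 30-minute meeting can start as late as 15:00 and still end by 15:30.

15:00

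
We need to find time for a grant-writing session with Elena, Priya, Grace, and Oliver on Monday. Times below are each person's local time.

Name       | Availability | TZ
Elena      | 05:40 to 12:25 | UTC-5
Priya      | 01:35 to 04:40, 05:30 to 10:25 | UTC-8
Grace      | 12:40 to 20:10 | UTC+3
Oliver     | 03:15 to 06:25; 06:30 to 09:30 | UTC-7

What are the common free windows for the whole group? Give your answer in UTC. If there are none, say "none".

Elena in UTC: 10:40-17:25 (add 5h to convert from UTC-5).
Priya in UTC: 09:35-12:40, 13:30-18:25 (add 8h to convert from UTC-8).
Grace in UTC: 09:40-17:10 (subtract 3h to convert from UTC+3).
Oliver in UTC: 10:15-13:25, 13:30-16:30 (add 7h to convert from UTC-7).
Elena ∩ Priya: 10:40-12:40, 13:30-17:25.
Elena ∩ Priya ∩ Grace: 10:40-12:40, 13:30-17:10.
Elena ∩ Priya ∩ Grace ∩ Oliver: 10:40-12:40, 13:30-16:30.
Those are the intersection windows.

10:40-12:40, 13:30-16:30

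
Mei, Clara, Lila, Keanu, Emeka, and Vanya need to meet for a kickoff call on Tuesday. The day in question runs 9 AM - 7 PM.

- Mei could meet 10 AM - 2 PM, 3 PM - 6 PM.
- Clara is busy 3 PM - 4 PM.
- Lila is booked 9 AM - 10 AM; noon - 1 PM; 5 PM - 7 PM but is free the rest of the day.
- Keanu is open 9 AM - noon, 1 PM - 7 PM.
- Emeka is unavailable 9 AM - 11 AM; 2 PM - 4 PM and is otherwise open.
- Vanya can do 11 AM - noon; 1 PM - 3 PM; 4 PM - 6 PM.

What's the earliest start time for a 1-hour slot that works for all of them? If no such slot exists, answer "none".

Mei free: 10:00-14:00, 15:00-18:00.
Clara free: 09:00-15:00, 16:00-19:00 (invert busy blocks within the working day).
Lila free: 10:00-12:00, 13:00-17:00 (invert busy blocks within the working day).
Keanu free: 09:00-12:00, 13:00-19:00.
Emeka free: 11:00-14:00, 16:00-19:00 (invert busy blocks within the working day).
Vanya free: 11:00-12:00, 13:00-15:00, 16:00-18:00.
Mei ∩ Clara: 10:00-14:00, 16:00-18:00.
Mei ∩ Clara ∩ Lila: 10:00-12:00, 13:00-14:00, 16:00-17:00.
Mei ∩ Clara ∩ Lila ∩ Keanu: 10:00-12:00, 13:00-14:00, 16:00-17:00.
Mei ∩ Clara ∩ Lila ∩ Keanu ∩ Emeka: 11:00-12:00, 13:00-14:00, 16:00-17:00.
Mei ∩ Clara ∩ Lila ∩ Keanu ∩ Emeka ∩ Vanya: 11:00-12:00, 13:00-14:00, 16:00-17:00.
The first common window of at least 60 minutes is 11:00-12:00, so the earliest start is 11:00.

11:00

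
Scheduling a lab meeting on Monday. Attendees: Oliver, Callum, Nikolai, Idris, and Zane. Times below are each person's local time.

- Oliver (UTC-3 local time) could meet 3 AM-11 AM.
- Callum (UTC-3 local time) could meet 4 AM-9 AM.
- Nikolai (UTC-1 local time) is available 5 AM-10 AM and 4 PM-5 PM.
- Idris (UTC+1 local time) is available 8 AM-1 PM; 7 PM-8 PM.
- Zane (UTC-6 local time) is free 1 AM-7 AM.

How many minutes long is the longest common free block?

Oliver in UTC: 06:00-14:00 (add 3h to convert from UTC-3).
Callum in UTC: 07:00-12:00 (add 3h to convert from UTC-3).
Nikolai in UTC: 06:00-11:00, 17:00-18:00 (add 1h to convert from UTC-1).
Idris in UTC: 07:00-12:00, 18:00-19:00 (subtract 1h to convert from UTC+1).
Zane in UTC: 07:00-13:00 (add 6h to convert from UTC-6).
Oliver ∩ Callum: 07:00-12:00.
Oliver ∩ Callum ∩ Nikolai: 07:00-11:00.
Oliver ∩ Callum ∩ Nikolai ∩ Idris: 07:00-11:00.
Oliver ∩ Callum ∩ Nikolai ∩ Idris ∩ Zane: 07:00-11:00.
The longest is 07:00-11:00 at 240 minutes.

240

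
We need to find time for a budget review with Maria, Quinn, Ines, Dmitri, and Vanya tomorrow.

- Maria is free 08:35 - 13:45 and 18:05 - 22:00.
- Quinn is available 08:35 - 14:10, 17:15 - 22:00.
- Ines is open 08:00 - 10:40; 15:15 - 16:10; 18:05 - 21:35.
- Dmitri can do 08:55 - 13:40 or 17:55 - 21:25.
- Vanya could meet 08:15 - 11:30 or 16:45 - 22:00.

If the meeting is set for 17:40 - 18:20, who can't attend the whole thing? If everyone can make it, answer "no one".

Dmitri, Ines, Maria

Maria: not fully free for 17:40-18:20. Quinn: free for 17:40-18:20. Ines: not fully free for 17:40-18:20. Dmitri: not fully free for 17:40-18:20. Vanya: free for 17:40-18:20.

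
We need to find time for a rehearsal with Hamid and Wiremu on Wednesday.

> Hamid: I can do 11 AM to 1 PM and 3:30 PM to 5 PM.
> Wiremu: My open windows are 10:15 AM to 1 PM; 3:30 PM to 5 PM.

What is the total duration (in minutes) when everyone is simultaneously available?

Hamid ∩ Wiremu: 11:00-13:00, 15:30-17:00.
So the common availability across everyone is 11:00-13:00, 15:30-17:00.
Summing the common windows: 120 + 90 = 210 minutes.

210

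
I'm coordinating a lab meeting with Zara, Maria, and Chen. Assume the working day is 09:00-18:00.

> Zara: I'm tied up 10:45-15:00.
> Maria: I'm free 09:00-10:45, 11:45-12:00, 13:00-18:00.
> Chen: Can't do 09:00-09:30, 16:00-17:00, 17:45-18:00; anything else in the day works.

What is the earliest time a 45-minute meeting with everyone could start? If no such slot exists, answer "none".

09:30

Zara free: 09:00-10:45, 15:00-18:00 (invert busy blocks within the working day).
Maria free: 09:00-10:45, 11:45-12:00, 13:00-18:00.
Chen free: 09:30-16:00, 17:00-17:45 (invert busy blocks within the working day).
Zara ∩ Maria: 09:00-10:45, 15:00-18:00.
Zara ∩ Maria ∩ Chen: 09:30-10:45, 15:00-16:00, 17:00-17:45.
So the common availability across everyone is 09:30-10:45, 15:00-16:00, 17:00-17:45.
The first common window of at least 45 minutes is 09:30-10:45, so the earliest start is 09:30.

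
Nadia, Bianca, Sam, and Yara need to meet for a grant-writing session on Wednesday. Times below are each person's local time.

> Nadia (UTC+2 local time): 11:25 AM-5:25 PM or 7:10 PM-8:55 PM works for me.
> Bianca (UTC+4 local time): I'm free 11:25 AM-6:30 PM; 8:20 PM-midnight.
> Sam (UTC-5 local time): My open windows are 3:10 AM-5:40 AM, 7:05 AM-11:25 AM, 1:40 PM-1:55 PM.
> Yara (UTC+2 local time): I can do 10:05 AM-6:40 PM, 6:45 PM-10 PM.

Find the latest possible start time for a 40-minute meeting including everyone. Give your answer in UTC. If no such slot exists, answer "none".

13:50

Nadia in UTC: 09:25-15:25, 17:10-18:55 (subtract 2h to convert from UTC+2).
Bianca in UTC: 07:25-14:30, 16:20-20:00 (subtract 4h to convert from UTC+4).
Sam in UTC: 08:10-10:40, 12:05-16:25, 18:40-18:55 (add 5h to convert from UTC-5).
Yara in UTC: 08:05-16:40, 16:45-20:00 (subtract 2h to convert from UTC+2).
Nadia ∩ Bianca: 09:25-14:30, 17:10-18:55.
Nadia ∩ Bianca ∩ Sam: 09:25-10:40, 12:05-14:30, 18:40-18:55.
Nadia ∩ Bianca ∩ Sam ∩ Yara: 09:25-10:40, 12:05-14:30, 18:40-18:55.
The last common window of at least 40 minutes is 12:05-14:30; a 40-minute meeting can start as late as 13:50 and still end by 14:30.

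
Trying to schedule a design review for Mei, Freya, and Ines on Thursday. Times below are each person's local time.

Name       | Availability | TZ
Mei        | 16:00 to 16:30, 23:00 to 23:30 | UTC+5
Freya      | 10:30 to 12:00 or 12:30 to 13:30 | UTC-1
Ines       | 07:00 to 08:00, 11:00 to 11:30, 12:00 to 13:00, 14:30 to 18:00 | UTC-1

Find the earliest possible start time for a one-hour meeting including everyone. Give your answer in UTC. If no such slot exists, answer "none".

none

Mei in UTC: 11:00-11:30, 18:00-18:30 (subtract 5h to convert from UTC+5).
Freya in UTC: 11:30-13:00, 13:30-14:30 (add 1h to convert from UTC-1).
Ines in UTC: 08:00-09:00, 12:00-12:30, 13:00-14:00, 15:30-19:00 (add 1h to convert from UTC-1).
Mei ∩ Freya: ∅.
Mei ∩ Freya ∩ Ines: ∅.
There is no time when everyone is free.
No common window is at least 60 minutes long.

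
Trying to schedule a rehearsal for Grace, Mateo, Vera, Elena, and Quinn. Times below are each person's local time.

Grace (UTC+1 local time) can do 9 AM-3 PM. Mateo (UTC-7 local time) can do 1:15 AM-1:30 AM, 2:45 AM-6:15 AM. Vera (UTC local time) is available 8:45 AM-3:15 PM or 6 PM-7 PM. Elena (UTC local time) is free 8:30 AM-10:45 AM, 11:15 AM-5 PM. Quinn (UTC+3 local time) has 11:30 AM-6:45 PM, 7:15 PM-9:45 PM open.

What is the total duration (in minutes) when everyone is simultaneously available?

180

Grace in UTC: 08:00-14:00 (subtract 1h to convert from UTC+1).
Mateo in UTC: 08:15-08:30, 09:45-13:15 (add 7h to convert from UTC-7).
Vera in UTC: 08:45-15:15, 18:00-19:00.
Elena in UTC: 08:30-10:45, 11:15-17:00.
Quinn in UTC: 08:30-15:45, 16:15-18:45 (subtract 3h to convert from UTC+3).
Grace ∩ Mateo: 08:15-08:30, 09:45-13:15.
Grace ∩ Mateo ∩ Vera: 09:45-13:15.
Grace ∩ Mateo ∩ Vera ∩ Elena: 09:45-10:45, 11:15-13:15.
Grace ∩ Mateo ∩ Vera ∩ Elena ∩ Quinn: 09:45-10:45, 11:15-13:15.
Summing the common windows: 60 + 120 = 180 minutes.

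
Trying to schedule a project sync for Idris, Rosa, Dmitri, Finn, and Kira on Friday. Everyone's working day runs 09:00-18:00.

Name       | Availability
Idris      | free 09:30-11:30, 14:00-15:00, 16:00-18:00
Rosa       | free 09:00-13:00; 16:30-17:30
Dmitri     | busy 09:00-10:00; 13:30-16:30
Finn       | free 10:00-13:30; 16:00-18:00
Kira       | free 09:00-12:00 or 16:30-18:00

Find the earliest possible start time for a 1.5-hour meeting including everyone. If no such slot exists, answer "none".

10:00

Idris free: 09:30-11:30, 14:00-15:00, 16:00-18:00.
Rosa free: 09:00-13:00, 16:30-17:30.
Dmitri free: 10:00-13:30, 16:30-18:00 (invert busy blocks within the working day).
Finn free: 10:00-13:30, 16:00-18:00.
Kira free: 09:00-12:00, 16:30-18:00.
Idris ∩ Rosa: 09:30-11:30, 16:30-17:30.
Idris ∩ Rosa ∩ Dmitri: 10:00-11:30, 16:30-17:30.
Idris ∩ Rosa ∩ Dmitri ∩ Finn: 10:00-11:30, 16:30-17:30.
Idris ∩ Rosa ∩ Dmitri ∩ Finn ∩ Kira: 10:00-11:30, 16:30-17:30.
The first common window of at least 90 minutes is 10:00-11:30, so the earliest start is 10:00.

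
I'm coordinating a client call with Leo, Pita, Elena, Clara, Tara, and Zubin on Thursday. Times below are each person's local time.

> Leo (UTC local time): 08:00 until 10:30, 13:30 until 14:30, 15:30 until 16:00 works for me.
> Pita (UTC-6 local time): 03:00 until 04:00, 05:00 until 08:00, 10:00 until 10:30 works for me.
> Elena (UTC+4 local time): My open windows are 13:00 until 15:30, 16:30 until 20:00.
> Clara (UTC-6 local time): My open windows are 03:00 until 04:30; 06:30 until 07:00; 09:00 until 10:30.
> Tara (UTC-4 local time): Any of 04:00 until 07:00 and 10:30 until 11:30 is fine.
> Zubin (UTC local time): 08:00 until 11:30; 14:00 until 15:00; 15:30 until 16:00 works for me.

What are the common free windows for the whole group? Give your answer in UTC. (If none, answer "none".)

Leo in UTC: 08:00-10:30, 13:30-14:30, 15:30-16:00.
Pita in UTC: 09:00-10:00, 11:00-14:00, 16:00-16:30 (add 6h to convert from UTC-6).
Elena in UTC: 09:00-11:30, 12:30-16:00 (subtract 4h to convert from UTC+4).
Clara in UTC: 09:00-10:30, 12:30-13:00, 15:00-16:30 (add 6h to convert from UTC-6).
Tara in UTC: 08:00-11:00, 14:30-15:30 (add 4h to convert from UTC-4).
Zubin in UTC: 08:00-11:30, 14:00-15:00, 15:30-16:00.
Leo ∩ Pita: 09:00-10:00, 13:30-14:00.
Leo ∩ Pita ∩ Elena: 09:00-10:00, 13:30-14:00.
Leo ∩ Pita ∩ Elena ∩ Clara: 09:00-10:00.
Leo ∩ Pita ∩ Elena ∩ Clara ∩ Tara: 09:00-10:00.
Leo ∩ Pita ∩ Elena ∩ Clara ∩ Tara ∩ Zubin: 09:00-10:00.

09:00-10:00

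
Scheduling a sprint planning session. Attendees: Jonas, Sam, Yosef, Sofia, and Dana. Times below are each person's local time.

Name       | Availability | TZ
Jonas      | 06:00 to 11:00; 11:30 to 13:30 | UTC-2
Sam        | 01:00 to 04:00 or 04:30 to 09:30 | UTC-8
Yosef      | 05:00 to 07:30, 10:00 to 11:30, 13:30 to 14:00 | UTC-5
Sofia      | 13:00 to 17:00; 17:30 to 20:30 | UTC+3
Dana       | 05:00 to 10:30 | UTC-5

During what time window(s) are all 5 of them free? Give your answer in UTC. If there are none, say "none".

Jonas in UTC: 08:00-13:00, 13:30-15:30 (add 2h to convert from UTC-2).
Sam in UTC: 09:00-12:00, 12:30-17:30 (add 8h to convert from UTC-8).
Yosef in UTC: 10:00-12:30, 15:00-16:30, 18:30-19:00 (add 5h to convert from UTC-5).
Sofia in UTC: 10:00-14:00, 14:30-17:30 (subtract 3h to convert from UTC+3).
Dana in UTC: 10:00-15:30 (add 5h to convert from UTC-5).
Jonas ∩ Sam: 09:00-12:00, 12:30-13:00, 13:30-15:30.
Jonas ∩ Sam ∩ Yosef: 10:00-12:00, 15:00-15:30.
Jonas ∩ Sam ∩ Yosef ∩ Sofia: 10:00-12:00, 15:00-15:30.
Jonas ∩ Sam ∩ Yosef ∩ Sofia ∩ Dana: 10:00-12:00, 15:00-15:30.
So the common availability across everyone is 10:00-12:00, 15:00-15:30.

10:00-12:00, 15:00-15:30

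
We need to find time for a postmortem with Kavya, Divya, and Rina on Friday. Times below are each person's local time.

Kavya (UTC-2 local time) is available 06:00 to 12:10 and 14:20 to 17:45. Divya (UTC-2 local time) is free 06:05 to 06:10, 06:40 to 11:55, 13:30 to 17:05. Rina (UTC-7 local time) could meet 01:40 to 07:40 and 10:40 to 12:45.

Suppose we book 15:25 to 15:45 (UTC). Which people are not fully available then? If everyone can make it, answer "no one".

Divya, Kavya, Rina

Kavya in UTC: 08:00-14:10, 16:20-19:45 (add 2h to convert from UTC-2).
Divya in UTC: 08:05-08:10, 08:40-13:55, 15:30-19:05 (add 2h to convert from UTC-2).
Rina in UTC: 08:40-14:40, 17:40-19:45 (add 7h to convert from UTC-7).
Kavya: not fully free for 15:25-15:45. Divya: not fully free for 15:25-15:45. Rina: not fully free for 15:25-15:45.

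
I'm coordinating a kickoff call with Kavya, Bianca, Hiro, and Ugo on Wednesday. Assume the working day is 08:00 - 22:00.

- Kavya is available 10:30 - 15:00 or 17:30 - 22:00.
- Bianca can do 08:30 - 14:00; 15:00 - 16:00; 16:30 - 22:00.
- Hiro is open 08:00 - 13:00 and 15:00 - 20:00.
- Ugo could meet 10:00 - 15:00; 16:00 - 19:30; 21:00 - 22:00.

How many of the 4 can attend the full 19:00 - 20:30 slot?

Kavya and Bianca can make the full 19:00-20:30 slot — that's 2.

2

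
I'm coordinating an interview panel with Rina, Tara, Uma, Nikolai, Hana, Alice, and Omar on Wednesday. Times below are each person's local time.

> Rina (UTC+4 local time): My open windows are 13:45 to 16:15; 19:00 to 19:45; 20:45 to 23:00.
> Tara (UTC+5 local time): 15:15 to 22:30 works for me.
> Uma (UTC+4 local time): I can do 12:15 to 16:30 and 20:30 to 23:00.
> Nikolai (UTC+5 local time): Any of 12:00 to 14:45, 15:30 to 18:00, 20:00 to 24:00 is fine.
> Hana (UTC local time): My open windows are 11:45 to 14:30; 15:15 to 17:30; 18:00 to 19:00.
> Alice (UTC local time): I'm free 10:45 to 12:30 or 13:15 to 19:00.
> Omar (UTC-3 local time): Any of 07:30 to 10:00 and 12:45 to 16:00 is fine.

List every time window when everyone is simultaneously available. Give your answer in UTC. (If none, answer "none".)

Rina in UTC: 09:45-12:15, 15:00-15:45, 16:45-19:00 (subtract 4h to convert from UTC+4).
Tara in UTC: 10:15-17:30 (subtract 5h to convert from UTC+5).
Uma in UTC: 08:15-12:30, 16:30-19:00 (subtract 4h to convert from UTC+4).
Nikolai in UTC: 07:00-09:45, 10:30-13:00, 15:00-19:00 (subtract 5h to convert from UTC+5).
Hana in UTC: 11:45-14:30, 15:15-17:30, 18:00-19:00.
Alice in UTC: 10:45-12:30, 13:15-19:00.
Omar in UTC: 10:30-13:00, 15:45-19:00 (add 3h to convert from UTC-3).
Rina ∩ Tara: 10:15-12:15, 15:00-15:45, 16:45-17:30.
Rina ∩ Tara ∩ Uma: 10:15-12:15, 16:45-17:30.
Rina ∩ Tara ∩ Uma ∩ Nikolai: 10:30-12:15, 16:45-17:30.
Rina ∩ Tara ∩ Uma ∩ Nikolai ∩ Hana: 11:45-12:15, 16:45-17:30.
Rina ∩ Tara ∩ Uma ∩ Nikolai ∩ Hana ∩ Alice: 11:45-12:15, 16:45-17:30.
Rina ∩ Tara ∩ Uma ∩ Nikolai ∩ Hana ∩ Alice ∩ Omar: 11:45-12:15, 16:45-17:30.
So the common availability across everyone is 11:45-12:15, 16:45-17:30.

11:45-12:15, 16:45-17:30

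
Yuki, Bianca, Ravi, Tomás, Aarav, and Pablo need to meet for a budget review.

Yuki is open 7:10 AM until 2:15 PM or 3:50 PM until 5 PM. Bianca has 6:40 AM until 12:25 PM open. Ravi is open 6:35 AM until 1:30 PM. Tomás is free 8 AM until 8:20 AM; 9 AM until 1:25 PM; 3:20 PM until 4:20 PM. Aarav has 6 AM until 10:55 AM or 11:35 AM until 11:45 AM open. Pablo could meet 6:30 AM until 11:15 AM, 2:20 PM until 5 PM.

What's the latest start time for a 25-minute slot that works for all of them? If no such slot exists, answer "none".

Yuki ∩ Bianca: 07:10-12:25.
Yuki ∩ Bianca ∩ Ravi: 07:10-12:25.
Yuki ∩ Bianca ∩ Ravi ∩ Tomás: 08:00-08:20, 09:00-12:25.
Yuki ∩ Bianca ∩ Ravi ∩ Tomás ∩ Aarav: 08:00-08:20, 09:00-10:55, 11:35-11:45.
Yuki ∩ Bianca ∩ Ravi ∩ Tomás ∩ Aarav ∩ Pablo: 08:00-08:20, 09:00-10:55.
The last common window of at least 25 minutes is 09:00-10:55; a 25-minute meeting can start as late as 10:30 and still end by 10:55.

10:30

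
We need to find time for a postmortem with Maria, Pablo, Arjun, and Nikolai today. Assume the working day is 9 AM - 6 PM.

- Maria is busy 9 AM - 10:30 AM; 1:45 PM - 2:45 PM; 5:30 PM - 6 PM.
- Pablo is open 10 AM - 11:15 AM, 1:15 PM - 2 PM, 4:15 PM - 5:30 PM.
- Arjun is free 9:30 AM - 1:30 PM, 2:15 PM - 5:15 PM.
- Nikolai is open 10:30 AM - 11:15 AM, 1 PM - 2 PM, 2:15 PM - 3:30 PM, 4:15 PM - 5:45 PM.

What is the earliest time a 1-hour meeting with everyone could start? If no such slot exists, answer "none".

Maria free: 10:30-13:45, 14:45-17:30 (invert busy blocks within the working day).
Pablo free: 10:00-11:15, 13:15-14:00, 16:15-17:30.
Arjun free: 09:30-13:30, 14:15-17:15.
Nikolai free: 10:30-11:15, 13:00-14:00, 14:15-15:30, 16:15-17:45.
Maria ∩ Pablo: 10:30-11:15, 13:15-13:45, 16:15-17:30.
Maria ∩ Pablo ∩ Arjun: 10:30-11:15, 13:15-13:30, 16:15-17:15.
Maria ∩ Pablo ∩ Arjun ∩ Nikolai: 10:30-11:15, 13:15-13:30, 16:15-17:15.
The first common window of at least 60 minutes is 16:15-17:15, so the earliest start is 16:15.

16:15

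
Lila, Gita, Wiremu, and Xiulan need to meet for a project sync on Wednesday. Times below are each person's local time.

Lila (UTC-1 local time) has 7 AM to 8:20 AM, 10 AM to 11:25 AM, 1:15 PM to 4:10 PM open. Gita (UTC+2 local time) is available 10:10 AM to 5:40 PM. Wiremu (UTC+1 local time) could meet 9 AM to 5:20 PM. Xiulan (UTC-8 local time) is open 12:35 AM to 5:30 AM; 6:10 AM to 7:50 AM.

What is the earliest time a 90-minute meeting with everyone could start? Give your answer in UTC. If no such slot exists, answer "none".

Lila in UTC: 08:00-09:20, 11:00-12:25, 14:15-17:10 (add 1h to convert from UTC-1).
Gita in UTC: 08:10-15:40 (subtract 2h to convert from UTC+2).
Wiremu in UTC: 08:00-16:20 (subtract 1h to convert from UTC+1).
Xiulan in UTC: 08:35-13:30, 14:10-15:50 (add 8h to convert from UTC-8).
Lila ∩ Gita: 08:10-09:20, 11:00-12:25, 14:15-15:40.
Lila ∩ Gita ∩ Wiremu: 08:10-09:20, 11:00-12:25, 14:15-15:40.
Lila ∩ Gita ∩ Wiremu ∩ Xiulan: 08:35-09:20, 11:00-12:25, 14:15-15:40.
No common window is at least 90 minutes long.

none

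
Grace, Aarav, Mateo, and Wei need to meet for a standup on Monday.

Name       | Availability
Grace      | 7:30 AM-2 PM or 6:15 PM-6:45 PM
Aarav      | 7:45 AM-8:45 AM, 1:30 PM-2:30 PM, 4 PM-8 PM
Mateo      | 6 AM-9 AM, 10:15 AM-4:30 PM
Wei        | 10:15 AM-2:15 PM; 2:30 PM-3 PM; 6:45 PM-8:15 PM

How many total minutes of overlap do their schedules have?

Grace ∩ Aarav: 07:45-08:45, 13:30-14:00, 18:15-18:45.
Grace ∩ Aarav ∩ Mateo: 07:45-08:45, 13:30-14:00.
Grace ∩ Aarav ∩ Mateo ∩ Wei: 13:30-14:00.
That's a single block of 30 minutes.

30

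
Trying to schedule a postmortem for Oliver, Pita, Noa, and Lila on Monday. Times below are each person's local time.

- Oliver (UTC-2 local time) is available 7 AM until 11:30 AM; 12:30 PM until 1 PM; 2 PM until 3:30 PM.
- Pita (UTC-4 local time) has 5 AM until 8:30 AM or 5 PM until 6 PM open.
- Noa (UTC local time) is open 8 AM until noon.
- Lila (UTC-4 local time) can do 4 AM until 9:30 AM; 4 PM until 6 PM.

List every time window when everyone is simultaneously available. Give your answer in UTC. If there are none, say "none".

Oliver in UTC: 09:00-13:30, 14:30-15:00, 16:00-17:30 (add 2h to convert from UTC-2).
Pita in UTC: 09:00-12:30, 21:00-22:00 (add 4h to convert from UTC-4).
Noa in UTC: 08:00-12:00.
Lila in UTC: 08:00-13:30, 20:00-22:00 (add 4h to convert from UTC-4).
Oliver ∩ Pita: 09:00-12:30.
Oliver ∩ Pita ∩ Noa: 09:00-12:00.
Oliver ∩ Pita ∩ Noa ∩ Lila: 09:00-12:00.

09:00-12:00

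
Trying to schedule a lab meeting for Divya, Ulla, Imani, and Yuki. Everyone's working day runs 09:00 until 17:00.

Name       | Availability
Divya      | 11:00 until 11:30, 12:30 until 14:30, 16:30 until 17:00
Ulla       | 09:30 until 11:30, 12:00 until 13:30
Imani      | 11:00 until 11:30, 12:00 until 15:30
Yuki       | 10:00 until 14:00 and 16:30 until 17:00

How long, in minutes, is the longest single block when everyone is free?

60

Divya ∩ Ulla: 11:00-11:30, 12:30-13:30.
Divya ∩ Ulla ∩ Imani: 11:00-11:30, 12:30-13:30.
Divya ∩ Ulla ∩ Imani ∩ Yuki: 11:00-11:30, 12:30-13:30.
The longest is 12:30-13:30 at 60 minutes.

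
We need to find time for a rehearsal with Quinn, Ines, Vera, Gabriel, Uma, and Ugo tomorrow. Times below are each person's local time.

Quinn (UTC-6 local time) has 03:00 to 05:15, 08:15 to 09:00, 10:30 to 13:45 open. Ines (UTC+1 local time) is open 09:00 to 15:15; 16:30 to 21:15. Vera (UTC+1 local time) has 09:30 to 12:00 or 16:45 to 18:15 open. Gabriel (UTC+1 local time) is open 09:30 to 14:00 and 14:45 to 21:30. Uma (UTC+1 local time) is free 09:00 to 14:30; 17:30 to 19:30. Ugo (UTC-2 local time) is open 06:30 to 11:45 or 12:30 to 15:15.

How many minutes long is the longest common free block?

Quinn in UTC: 09:00-11:15, 14:15-15:00, 16:30-19:45 (add 6h to convert from UTC-6).
Ines in UTC: 08:00-14:15, 15:30-20:15 (subtract 1h to convert from UTC+1).
Vera in UTC: 08:30-11:00, 15:45-17:15 (subtract 1h to convert from UTC+1).
Gabriel in UTC: 08:30-13:00, 13:45-20:30 (subtract 1h to convert from UTC+1).
Uma in UTC: 08:00-13:30, 16:30-18:30 (subtract 1h to convert from UTC+1).
Ugo in UTC: 08:30-13:45, 14:30-17:15 (add 2h to convert from UTC-2).
Quinn ∩ Ines: 09:00-11:15, 16:30-19:45.
Quinn ∩ Ines ∩ Vera: 09:00-11:00, 16:30-17:15.
Quinn ∩ Ines ∩ Vera ∩ Gabriel: 09:00-11:00, 16:30-17:15.
Quinn ∩ Ines ∩ Vera ∩ Gabriel ∩ Uma: 09:00-11:00, 16:30-17:15.
Quinn ∩ Ines ∩ Vera ∩ Gabriel ∩ Uma ∩ Ugo: 09:00-11:00, 16:30-17:15.
So the common availability across everyone is 09:00-11:00, 16:30-17:15.
The longest is 09:00-11:00 at 120 minutes.

120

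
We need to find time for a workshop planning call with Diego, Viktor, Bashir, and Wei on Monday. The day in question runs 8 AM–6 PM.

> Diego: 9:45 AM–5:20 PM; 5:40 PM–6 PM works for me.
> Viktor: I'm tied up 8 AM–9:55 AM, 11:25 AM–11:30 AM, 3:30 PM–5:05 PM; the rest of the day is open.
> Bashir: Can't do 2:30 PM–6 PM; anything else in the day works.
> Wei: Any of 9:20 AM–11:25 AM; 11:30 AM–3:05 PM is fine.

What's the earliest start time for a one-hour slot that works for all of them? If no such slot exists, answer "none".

Diego free: 09:45-17:20, 17:40-18:00.
Viktor free: 09:55-11:25, 11:30-15:30, 17:05-18:00 (invert busy blocks within the working day).
Bashir free: 08:00-14:30 (invert busy blocks within the working day).
Wei free: 09:20-11:25, 11:30-15:05.
Diego ∩ Viktor: 09:55-11:25, 11:30-15:30, 17:05-17:20, 17:40-18:00.
Diego ∩ Viktor ∩ Bashir: 09:55-11:25, 11:30-14:30.
Diego ∩ Viktor ∩ Bashir ∩ Wei: 09:55-11:25, 11:30-14:30.
The first common window of at least 60 minutes is 09:55-11:25, so the earliest start is 09:55.

09:55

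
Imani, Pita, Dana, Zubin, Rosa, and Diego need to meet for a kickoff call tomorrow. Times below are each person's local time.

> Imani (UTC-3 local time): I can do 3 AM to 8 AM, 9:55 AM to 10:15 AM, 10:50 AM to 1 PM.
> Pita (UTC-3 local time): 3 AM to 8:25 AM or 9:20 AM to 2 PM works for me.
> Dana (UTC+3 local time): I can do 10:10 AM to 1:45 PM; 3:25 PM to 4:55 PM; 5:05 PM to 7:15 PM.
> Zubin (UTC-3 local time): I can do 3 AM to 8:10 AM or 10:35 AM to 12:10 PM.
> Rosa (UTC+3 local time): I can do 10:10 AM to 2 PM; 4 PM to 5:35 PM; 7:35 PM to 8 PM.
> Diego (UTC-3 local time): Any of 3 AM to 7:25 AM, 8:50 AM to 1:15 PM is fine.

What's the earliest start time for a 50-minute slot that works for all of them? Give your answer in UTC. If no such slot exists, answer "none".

07:10

Imani in UTC: 06:00-11:00, 12:55-13:15, 13:50-16:00 (add 3h to convert from UTC-3).
Pita in UTC: 06:00-11:25, 12:20-17:00 (add 3h to convert from UTC-3).
Dana in UTC: 07:10-10:45, 12:25-13:55, 14:05-16:15 (subtract 3h to convert from UTC+3).
Zubin in UTC: 06:00-11:10, 13:35-15:10 (add 3h to convert from UTC-3).
Rosa in UTC: 07:10-11:00, 13:00-14:35, 16:35-17:00 (subtract 3h to convert from UTC+3).
Diego in UTC: 06:00-10:25, 11:50-16:15 (add 3h to convert from UTC-3).
Imani ∩ Pita: 06:00-11:00, 12:55-13:15, 13:50-16:00.
Imani ∩ Pita ∩ Dana: 07:10-10:45, 12:55-13:15, 13:50-13:55, 14:05-16:00.
Imani ∩ Pita ∩ Dana ∩ Zubin: 07:10-10:45, 13:50-13:55, 14:05-15:10.
Imani ∩ Pita ∩ Dana ∩ Zubin ∩ Rosa: 07:10-10:45, 13:50-13:55, 14:05-14:35.
Imani ∩ Pita ∩ Dana ∩ Zubin ∩ Rosa ∩ Diego: 07:10-10:25, 13:50-13:55, 14:05-14:35.
So the common availability across everyone is 07:10-10:25, 13:50-13:55, 14:05-14:35.
The first common window of at least 50 minutes is 07:10-10:25, so the earliest start is 07:10.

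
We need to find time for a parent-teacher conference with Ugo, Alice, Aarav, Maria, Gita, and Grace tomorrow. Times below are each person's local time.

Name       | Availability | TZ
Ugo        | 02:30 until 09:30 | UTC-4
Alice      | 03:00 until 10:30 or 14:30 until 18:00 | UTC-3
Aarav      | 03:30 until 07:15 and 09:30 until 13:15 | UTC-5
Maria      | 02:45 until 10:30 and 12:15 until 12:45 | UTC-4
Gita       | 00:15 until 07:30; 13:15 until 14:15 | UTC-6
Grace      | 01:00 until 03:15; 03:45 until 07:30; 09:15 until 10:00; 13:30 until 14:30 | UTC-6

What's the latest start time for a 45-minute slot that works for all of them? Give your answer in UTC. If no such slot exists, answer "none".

Ugo in UTC: 06:30-13:30 (add 4h to convert from UTC-4).
Alice in UTC: 06:00-13:30, 17:30-21:00 (add 3h to convert from UTC-3).
Aarav in UTC: 08:30-12:15, 14:30-18:15 (add 5h to convert from UTC-5).
Maria in UTC: 06:45-14:30, 16:15-16:45 (add 4h to convert from UTC-4).
Gita in UTC: 06:15-13:30, 19:15-20:15 (add 6h to convert from UTC-6).
Grace in UTC: 07:00-09:15, 09:45-13:30, 15:15-16:00, 19:30-20:30 (add 6h to convert from UTC-6).
Ugo ∩ Alice: 06:30-13:30.
Ugo ∩ Alice ∩ Aarav: 08:30-12:15.
Ugo ∩ Alice ∩ Aarav ∩ Maria: 08:30-12:15.
Ugo ∩ Alice ∩ Aarav ∩ Maria ∩ Gita: 08:30-12:15.
Ugo ∩ Alice ∩ Aarav ∩ Maria ∩ Gita ∩ Grace: 08:30-09:15, 09:45-12:15.
The last common window of at least 45 minutes is 09:45-12:15; a 45-minute meeting can start as late as 11:30 and still end by 12:15.

11:30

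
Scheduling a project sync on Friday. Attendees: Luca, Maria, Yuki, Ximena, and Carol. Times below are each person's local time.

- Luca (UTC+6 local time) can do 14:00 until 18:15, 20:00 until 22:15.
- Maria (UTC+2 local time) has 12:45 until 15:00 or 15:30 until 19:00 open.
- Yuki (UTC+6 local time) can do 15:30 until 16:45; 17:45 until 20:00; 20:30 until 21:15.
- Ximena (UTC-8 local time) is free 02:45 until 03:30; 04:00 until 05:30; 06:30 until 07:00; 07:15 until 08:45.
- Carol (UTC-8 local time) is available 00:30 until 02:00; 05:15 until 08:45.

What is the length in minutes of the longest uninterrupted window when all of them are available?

30

Luca in UTC: 08:00-12:15, 14:00-16:15 (subtract 6h to convert from UTC+6).
Maria in UTC: 10:45-13:00, 13:30-17:00 (subtract 2h to convert from UTC+2).
Yuki in UTC: 09:30-10:45, 11:45-14:00, 14:30-15:15 (subtract 6h to convert from UTC+6).
Ximena in UTC: 10:45-11:30, 12:00-13:30, 14:30-15:00, 15:15-16:45 (add 8h to convert from UTC-8).
Carol in UTC: 08:30-10:00, 13:15-16:45 (add 8h to convert from UTC-8).
Luca ∩ Maria: 10:45-12:15, 14:00-16:15.
Luca ∩ Maria ∩ Yuki: 11:45-12:15, 14:30-15:15.
Luca ∩ Maria ∩ Yuki ∩ Ximena: 12:00-12:15, 14:30-15:00.
Luca ∩ Maria ∩ Yuki ∩ Ximena ∩ Carol: 14:30-15:00.
The longest is 14:30-15:00 at 30 minutes.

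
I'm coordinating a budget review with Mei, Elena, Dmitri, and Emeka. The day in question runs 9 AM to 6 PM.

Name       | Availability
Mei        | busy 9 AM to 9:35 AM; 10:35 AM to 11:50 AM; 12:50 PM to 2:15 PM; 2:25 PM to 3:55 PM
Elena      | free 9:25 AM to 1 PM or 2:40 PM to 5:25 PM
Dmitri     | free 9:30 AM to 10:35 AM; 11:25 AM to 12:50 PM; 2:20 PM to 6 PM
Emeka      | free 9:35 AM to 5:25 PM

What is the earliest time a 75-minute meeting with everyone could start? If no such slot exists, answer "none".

15:55

Mei free: 09:35-10:35, 11:50-12:50, 14:15-14:25, 15:55-18:00 (invert busy blocks within the working day).
Elena free: 09:25-13:00, 14:40-17:25.
Dmitri free: 09:30-10:35, 11:25-12:50, 14:20-18:00.
Emeka free: 09:35-17:25.
Mei ∩ Elena: 09:35-10:35, 11:50-12:50, 15:55-17:25.
Mei ∩ Elena ∩ Dmitri: 09:35-10:35, 11:50-12:50, 15:55-17:25.
Mei ∩ Elena ∩ Dmitri ∩ Emeka: 09:35-10:35, 11:50-12:50, 15:55-17:25.
So the common availability across everyone is 09:35-10:35, 11:50-12:50, 15:55-17:25.
The first common window of at least 75 minutes is 15:55-17:25, so the earliest start is 15:55.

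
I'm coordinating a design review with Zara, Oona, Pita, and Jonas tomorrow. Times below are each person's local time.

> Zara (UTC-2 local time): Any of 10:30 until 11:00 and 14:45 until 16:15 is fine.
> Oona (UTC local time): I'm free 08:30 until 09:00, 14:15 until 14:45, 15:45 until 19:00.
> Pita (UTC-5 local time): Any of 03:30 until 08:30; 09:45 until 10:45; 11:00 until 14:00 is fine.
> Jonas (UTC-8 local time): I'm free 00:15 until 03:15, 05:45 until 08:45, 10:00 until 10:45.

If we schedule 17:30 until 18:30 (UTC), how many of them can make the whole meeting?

Zara in UTC: 12:30-13:00, 16:45-18:15 (add 2h to convert from UTC-2).
Oona in UTC: 08:30-09:00, 14:15-14:45, 15:45-19:00.
Pita in UTC: 08:30-13:30, 14:45-15:45, 16:00-19:00 (add 5h to convert from UTC-5).
Jonas in UTC: 08:15-11:15, 13:45-16:45, 18:00-18:45 (add 8h to convert from UTC-8).
Oona and Pita can make the full 17:30-18:30 slot — that's 2.

2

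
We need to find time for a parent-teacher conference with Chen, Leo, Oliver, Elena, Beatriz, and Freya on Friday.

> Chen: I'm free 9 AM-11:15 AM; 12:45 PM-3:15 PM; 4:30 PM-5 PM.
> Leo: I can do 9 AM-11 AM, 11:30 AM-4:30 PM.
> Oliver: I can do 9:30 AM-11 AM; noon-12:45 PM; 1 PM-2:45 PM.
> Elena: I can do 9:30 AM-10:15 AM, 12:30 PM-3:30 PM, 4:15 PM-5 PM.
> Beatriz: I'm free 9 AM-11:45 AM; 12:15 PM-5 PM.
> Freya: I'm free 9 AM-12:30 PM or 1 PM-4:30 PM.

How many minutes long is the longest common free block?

Chen ∩ Leo: 09:00-11:00, 12:45-15:15.
Chen ∩ Leo ∩ Oliver: 09:30-11:00, 13:00-14:45.
Chen ∩ Leo ∩ Oliver ∩ Elena: 09:30-10:15, 13:00-14:45.
Chen ∩ Leo ∩ Oliver ∩ Elena ∩ Beatriz: 09:30-10:15, 13:00-14:45.
Chen ∩ Leo ∩ Oliver ∩ Elena ∩ Beatriz ∩ Freya: 09:30-10:15, 13:00-14:45.
The longest is 13:00-14:45 at 105 minutes.

105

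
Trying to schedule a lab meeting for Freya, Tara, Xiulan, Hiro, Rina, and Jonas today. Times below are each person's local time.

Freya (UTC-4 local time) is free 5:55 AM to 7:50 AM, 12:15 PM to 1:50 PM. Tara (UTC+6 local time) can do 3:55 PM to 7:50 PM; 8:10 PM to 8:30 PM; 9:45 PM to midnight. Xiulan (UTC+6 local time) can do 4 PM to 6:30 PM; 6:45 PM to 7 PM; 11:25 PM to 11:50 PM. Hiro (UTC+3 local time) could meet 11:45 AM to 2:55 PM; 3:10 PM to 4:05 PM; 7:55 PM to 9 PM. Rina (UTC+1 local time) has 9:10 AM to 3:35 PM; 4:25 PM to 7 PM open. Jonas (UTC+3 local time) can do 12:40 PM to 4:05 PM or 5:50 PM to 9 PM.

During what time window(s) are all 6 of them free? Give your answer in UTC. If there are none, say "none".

Freya in UTC: 09:55-11:50, 16:15-17:50 (add 4h to convert from UTC-4).
Tara in UTC: 09:55-13:50, 14:10-14:30, 15:45-18:00 (subtract 6h to convert from UTC+6).
Xiulan in UTC: 10:00-12:30, 12:45-13:00, 17:25-17:50 (subtract 6h to convert from UTC+6).
Hiro in UTC: 08:45-11:55, 12:10-13:05, 16:55-18:00 (subtract 3h to convert from UTC+3).
Rina in UTC: 08:10-14:35, 15:25-18:00 (subtract 1h to convert from UTC+1).
Jonas in UTC: 09:40-13:05, 14:50-18:00 (subtract 3h to convert from UTC+3).
Freya ∩ Tara: 09:55-11:50, 16:15-17:50.
Freya ∩ Tara ∩ Xiulan: 10:00-11:50, 17:25-17:50.
Freya ∩ Tara ∩ Xiulan ∩ Hiro: 10:00-11:50, 17:25-17:50.
Freya ∩ Tara ∩ Xiulan ∩ Hiro ∩ Rina: 10:00-11:50, 17:25-17:50.
Freya ∩ Tara ∩ Xiulan ∩ Hiro ∩ Rina ∩ Jonas: 10:00-11:50, 17:25-17:50.

10:00-11:50, 17:25-17:50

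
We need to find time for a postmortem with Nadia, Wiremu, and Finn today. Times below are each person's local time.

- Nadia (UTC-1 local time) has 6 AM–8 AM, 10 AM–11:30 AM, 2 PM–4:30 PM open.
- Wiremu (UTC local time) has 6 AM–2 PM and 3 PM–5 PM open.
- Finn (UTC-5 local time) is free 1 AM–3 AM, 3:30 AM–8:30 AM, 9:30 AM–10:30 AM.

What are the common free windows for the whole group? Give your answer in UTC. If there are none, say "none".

07:00-08:00, 08:30-09:00, 11:00-12:30, 15:00-15:30

Nadia in UTC: 07:00-09:00, 11:00-12:30, 15:00-17:30 (add 1h to convert from UTC-1).
Wiremu in UTC: 06:00-14:00, 15:00-17:00.
Finn in UTC: 06:00-08:00, 08:30-13:30, 14:30-15:30 (add 5h to convert from UTC-5).
Nadia ∩ Wiremu: 07:00-09:00, 11:00-12:30, 15:00-17:00.
Nadia ∩ Wiremu ∩ Finn: 07:00-08:00, 08:30-09:00, 11:00-12:30, 15:00-15:30.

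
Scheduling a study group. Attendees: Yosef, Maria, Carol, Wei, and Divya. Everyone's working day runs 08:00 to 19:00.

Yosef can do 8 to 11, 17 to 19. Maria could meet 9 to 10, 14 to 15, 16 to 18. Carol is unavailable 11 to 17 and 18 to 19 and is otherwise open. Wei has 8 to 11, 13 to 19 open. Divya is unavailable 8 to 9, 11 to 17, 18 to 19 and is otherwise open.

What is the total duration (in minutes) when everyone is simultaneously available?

Yosef free: 08:00-11:00, 17:00-19:00.
Maria free: 09:00-10:00, 14:00-15:00, 16:00-18:00.
Carol free: 08:00-11:00, 17:00-18:00 (invert busy blocks within the working day).
Wei free: 08:00-11:00, 13:00-19:00.
Divya free: 09:00-11:00, 17:00-18:00 (invert busy blocks within the working day).
Yosef ∩ Maria: 09:00-10:00, 17:00-18:00.
Yosef ∩ Maria ∩ Carol: 09:00-10:00, 17:00-18:00.
Yosef ∩ Maria ∩ Carol ∩ Wei: 09:00-10:00, 17:00-18:00.
Yosef ∩ Maria ∩ Carol ∩ Wei ∩ Divya: 09:00-10:00, 17:00-18:00.
Those are the intersection windows.
Summing the common windows: 60 + 60 = 120 minutes.

120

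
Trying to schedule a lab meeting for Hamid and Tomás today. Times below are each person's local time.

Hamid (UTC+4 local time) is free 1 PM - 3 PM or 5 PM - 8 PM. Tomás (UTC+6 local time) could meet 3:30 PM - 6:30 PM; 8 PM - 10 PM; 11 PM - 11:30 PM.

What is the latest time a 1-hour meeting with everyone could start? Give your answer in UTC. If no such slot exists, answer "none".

Hamid in UTC: 09:00-11:00, 13:00-16:00 (subtract 4h to convert from UTC+4).
Tomás in UTC: 09:30-12:30, 14:00-16:00, 17:00-17:30 (subtract 6h to convert from UTC+6).
Hamid ∩ Tomás: 09:30-11:00, 14:00-16:00.
The last common window of at least 60 minutes is 14:00-16:00; a 60-minute meeting can start as late as 15:00 and still end by 16:00.

15:00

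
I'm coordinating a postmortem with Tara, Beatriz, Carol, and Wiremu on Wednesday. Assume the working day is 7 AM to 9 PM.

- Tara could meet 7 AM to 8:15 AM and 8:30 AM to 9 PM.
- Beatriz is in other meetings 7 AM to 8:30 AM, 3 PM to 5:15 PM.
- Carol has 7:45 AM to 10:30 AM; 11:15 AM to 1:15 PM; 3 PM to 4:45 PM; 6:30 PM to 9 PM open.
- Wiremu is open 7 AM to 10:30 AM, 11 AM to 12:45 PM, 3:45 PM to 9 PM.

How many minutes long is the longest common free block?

150

Tara free: 07:00-08:15, 08:30-21:00.
Beatriz free: 08:30-15:00, 17:15-21:00 (invert busy blocks within the working day).
Carol free: 07:45-10:30, 11:15-13:15, 15:00-16:45, 18:30-21:00.
Wiremu free: 07:00-10:30, 11:00-12:45, 15:45-21:00.
Tara ∩ Beatriz: 08:30-15:00, 17:15-21:00.
Tara ∩ Beatriz ∩ Carol: 08:30-10:30, 11:15-13:15, 18:30-21:00.
Tara ∩ Beatriz ∩ Carol ∩ Wiremu: 08:30-10:30, 11:15-12:45, 18:30-21:00.
So the common availability across everyone is 08:30-10:30, 11:15-12:45, 18:30-21:00.
The longest is 18:30-21:00 at 150 minutes.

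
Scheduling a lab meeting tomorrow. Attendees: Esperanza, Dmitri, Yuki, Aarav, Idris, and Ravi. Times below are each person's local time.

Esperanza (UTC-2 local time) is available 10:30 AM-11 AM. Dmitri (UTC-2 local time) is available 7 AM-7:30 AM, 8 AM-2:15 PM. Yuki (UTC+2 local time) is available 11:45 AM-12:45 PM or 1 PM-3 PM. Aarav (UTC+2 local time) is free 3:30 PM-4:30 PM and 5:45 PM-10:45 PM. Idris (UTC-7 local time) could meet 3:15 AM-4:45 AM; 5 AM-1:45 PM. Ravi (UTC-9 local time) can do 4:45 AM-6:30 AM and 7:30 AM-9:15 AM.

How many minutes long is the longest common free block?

Esperanza in UTC: 12:30-13:00 (add 2h to convert from UTC-2).
Dmitri in UTC: 09:00-09:30, 10:00-16:15 (add 2h to convert from UTC-2).
Yuki in UTC: 09:45-10:45, 11:00-13:00 (subtract 2h to convert from UTC+2).
Aarav in UTC: 13:30-14:30, 15:45-20:45 (subtract 2h to convert from UTC+2).
Idris in UTC: 10:15-11:45, 12:00-20:45 (add 7h to convert from UTC-7).
Ravi in UTC: 13:45-15:30, 16:30-18:15 (add 9h to convert from UTC-9).
Esperanza ∩ Dmitri: 12:30-13:00.
Esperanza ∩ Dmitri ∩ Yuki: 12:30-13:00.
Esperanza ∩ Dmitri ∩ Yuki ∩ Aarav: ∅.
Esperanza ∩ Dmitri ∩ Yuki ∩ Aarav ∩ Idris: ∅.
Esperanza ∩ Dmitri ∩ Yuki ∩ Aarav ∩ Idris ∩ Ravi: ∅.
There is no time when everyone is free.
No common window exists, so the longest block is 0 minutes.

0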